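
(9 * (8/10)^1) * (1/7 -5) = -1224/35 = -34.97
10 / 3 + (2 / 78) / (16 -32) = 693 / 208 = 3.33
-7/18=-0.39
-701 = -701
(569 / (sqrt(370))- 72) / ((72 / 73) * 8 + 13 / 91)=-5.28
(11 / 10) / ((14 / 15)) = 33 / 28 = 1.18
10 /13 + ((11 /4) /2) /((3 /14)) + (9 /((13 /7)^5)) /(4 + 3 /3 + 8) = 418034609 /57921708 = 7.22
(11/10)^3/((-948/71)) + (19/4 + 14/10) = 5735699/948000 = 6.05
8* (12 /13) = 96 /13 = 7.38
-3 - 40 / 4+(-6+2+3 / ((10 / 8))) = -73 / 5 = -14.60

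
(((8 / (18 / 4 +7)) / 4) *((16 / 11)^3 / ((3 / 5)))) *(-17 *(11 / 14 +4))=-46653440 / 642873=-72.57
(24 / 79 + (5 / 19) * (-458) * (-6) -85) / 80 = 958331 / 120080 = 7.98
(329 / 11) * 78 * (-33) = -76986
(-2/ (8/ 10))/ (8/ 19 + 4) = -95/ 168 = -0.57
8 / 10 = 4 / 5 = 0.80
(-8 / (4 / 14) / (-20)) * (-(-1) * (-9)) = -63 / 5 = -12.60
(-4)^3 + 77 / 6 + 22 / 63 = -6403 / 126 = -50.82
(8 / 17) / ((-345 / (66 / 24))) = -22 / 5865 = -0.00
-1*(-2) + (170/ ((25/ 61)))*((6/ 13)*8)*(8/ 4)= 199234/ 65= 3065.14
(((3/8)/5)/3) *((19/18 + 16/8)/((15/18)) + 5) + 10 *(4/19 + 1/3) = 2149/380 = 5.66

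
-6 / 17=-0.35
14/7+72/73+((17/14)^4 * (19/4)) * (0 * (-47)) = 218/73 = 2.99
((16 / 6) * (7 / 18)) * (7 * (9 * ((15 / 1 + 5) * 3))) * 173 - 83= 678077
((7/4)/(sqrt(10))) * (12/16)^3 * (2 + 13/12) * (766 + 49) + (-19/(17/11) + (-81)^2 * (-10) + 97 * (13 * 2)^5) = 379953 * sqrt(10)/2048 + 19591273445/17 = 1152428436.38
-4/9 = -0.44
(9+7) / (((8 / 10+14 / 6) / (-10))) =-2400 / 47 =-51.06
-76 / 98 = -38 / 49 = -0.78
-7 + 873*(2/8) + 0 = 211.25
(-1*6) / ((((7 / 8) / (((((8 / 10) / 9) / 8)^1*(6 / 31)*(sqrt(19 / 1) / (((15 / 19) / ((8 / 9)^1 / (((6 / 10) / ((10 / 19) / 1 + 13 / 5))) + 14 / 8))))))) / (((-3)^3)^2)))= -94284*sqrt(19) / 1085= -378.78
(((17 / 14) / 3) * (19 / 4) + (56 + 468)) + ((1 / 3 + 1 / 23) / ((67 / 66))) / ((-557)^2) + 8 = 42884527699687 / 80319743112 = 533.92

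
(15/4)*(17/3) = 85/4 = 21.25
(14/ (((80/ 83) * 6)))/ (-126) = -0.02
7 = 7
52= 52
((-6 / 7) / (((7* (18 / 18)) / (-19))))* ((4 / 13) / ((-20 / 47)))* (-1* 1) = 5358 / 3185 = 1.68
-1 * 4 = -4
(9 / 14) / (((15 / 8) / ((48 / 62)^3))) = 0.16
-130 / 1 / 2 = -65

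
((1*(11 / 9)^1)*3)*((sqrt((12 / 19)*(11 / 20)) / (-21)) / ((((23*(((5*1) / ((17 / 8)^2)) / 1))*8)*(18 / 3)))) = -3179*sqrt(3135) / 2114380800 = -0.00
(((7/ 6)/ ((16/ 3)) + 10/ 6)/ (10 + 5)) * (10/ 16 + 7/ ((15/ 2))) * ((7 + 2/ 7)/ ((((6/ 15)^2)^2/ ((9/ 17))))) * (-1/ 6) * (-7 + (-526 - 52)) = 2877.44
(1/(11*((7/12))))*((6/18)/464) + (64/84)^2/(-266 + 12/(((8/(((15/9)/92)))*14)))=-16291787/7868963124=-0.00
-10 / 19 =-0.53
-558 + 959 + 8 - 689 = -280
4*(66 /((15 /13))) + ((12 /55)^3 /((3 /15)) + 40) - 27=241.85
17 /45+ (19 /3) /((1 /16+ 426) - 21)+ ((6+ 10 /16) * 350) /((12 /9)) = 1739.46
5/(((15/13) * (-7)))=-13/21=-0.62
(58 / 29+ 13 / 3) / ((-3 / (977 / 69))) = -18563 / 621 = -29.89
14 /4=7 /2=3.50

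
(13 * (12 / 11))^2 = 24336 / 121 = 201.12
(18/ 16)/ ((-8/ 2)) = -9/ 32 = -0.28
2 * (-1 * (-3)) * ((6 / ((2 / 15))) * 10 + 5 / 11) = 2702.73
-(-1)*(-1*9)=-9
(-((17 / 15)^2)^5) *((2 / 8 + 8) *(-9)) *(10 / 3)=22175932904939 / 25628906250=865.27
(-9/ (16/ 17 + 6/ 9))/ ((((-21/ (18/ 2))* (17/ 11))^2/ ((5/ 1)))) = -147015/ 68306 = -2.15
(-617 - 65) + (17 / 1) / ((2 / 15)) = -1109 / 2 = -554.50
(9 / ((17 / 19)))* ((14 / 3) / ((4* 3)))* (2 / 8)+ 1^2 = 269 / 136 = 1.98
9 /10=0.90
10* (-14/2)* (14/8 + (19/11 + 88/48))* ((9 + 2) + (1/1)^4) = -49070/11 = -4460.91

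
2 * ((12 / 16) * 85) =255 / 2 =127.50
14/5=2.80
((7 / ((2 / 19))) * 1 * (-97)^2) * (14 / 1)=8759779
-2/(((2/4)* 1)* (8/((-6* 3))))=9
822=822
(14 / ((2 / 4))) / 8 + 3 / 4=17 / 4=4.25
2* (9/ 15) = 6/ 5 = 1.20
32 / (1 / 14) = 448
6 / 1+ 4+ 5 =15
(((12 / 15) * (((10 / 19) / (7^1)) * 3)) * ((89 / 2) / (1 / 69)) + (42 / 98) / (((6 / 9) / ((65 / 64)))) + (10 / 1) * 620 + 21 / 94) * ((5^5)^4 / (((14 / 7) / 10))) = 2577221788883209228515625 / 800128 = 3221011874204138873.42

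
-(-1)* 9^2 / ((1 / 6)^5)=629856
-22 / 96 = -11 / 48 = -0.23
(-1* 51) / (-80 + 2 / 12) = 306 / 479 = 0.64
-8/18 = -4/9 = -0.44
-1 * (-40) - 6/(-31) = 1246/31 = 40.19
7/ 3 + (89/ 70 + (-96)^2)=1936117/ 210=9219.60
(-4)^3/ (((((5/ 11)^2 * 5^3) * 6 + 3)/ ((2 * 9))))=-46464/ 6371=-7.29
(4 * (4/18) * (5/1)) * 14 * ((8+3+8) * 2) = 21280/9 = 2364.44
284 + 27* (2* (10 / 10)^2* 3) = 446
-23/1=-23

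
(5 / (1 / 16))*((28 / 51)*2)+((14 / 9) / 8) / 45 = 2419319 / 27540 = 87.85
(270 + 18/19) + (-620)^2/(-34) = -11034.93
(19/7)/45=19/315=0.06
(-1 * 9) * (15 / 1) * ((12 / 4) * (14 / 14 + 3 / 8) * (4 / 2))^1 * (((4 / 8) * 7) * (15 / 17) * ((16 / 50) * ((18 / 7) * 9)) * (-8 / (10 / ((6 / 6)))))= 1732104 / 85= 20377.69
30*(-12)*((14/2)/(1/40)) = -100800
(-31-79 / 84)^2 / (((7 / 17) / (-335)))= -40995394855 / 49392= -830000.71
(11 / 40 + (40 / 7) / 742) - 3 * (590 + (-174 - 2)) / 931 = -2075067 / 1973720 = -1.05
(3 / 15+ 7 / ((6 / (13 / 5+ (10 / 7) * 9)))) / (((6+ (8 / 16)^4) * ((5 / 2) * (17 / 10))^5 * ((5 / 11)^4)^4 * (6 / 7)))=720656448092642527105024 / 945690277862548828125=762.04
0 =0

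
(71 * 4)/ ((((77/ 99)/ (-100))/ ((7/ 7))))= -255600/ 7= -36514.29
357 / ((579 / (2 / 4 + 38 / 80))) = 4641 / 7720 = 0.60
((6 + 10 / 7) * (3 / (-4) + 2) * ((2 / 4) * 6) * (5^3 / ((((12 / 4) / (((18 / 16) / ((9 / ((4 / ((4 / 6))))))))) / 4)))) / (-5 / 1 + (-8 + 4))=-386.90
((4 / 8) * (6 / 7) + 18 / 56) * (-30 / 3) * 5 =-37.50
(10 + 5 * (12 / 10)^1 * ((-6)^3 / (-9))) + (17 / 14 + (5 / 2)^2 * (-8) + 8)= 1585 / 14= 113.21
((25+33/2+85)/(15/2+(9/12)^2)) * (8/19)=16192/2451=6.61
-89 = -89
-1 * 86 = -86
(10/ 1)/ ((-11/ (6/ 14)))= -30/ 77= -0.39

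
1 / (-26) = -1 / 26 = -0.04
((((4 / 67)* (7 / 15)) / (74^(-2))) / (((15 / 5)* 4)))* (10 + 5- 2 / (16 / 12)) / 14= 4107 / 335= 12.26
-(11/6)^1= -1.83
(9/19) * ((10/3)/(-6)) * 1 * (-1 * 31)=155/19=8.16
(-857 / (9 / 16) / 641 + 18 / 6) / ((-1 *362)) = -3595 / 2088378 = -0.00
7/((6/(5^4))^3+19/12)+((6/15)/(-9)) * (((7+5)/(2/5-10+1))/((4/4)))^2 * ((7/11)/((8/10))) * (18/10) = 57916991254380/13477999997759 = 4.30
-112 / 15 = -7.47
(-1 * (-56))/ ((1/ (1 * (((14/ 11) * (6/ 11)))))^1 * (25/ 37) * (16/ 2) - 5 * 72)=-21756/ 136835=-0.16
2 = 2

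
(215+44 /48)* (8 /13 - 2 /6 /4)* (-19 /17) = -4086007 /31824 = -128.39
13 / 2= 6.50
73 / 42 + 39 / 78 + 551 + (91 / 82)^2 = 78293333 / 141204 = 554.47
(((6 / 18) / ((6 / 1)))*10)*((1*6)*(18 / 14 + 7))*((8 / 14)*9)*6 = 41760 / 49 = 852.24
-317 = -317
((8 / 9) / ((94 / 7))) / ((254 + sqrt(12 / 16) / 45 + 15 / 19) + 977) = 0.00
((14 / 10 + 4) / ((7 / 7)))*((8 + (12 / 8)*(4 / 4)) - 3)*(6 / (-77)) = -1053 / 385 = -2.74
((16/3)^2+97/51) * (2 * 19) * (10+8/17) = 12074.30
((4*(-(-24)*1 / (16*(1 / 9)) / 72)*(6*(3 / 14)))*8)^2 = 2916 / 49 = 59.51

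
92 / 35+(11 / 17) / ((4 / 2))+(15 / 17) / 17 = 60771 / 20230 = 3.00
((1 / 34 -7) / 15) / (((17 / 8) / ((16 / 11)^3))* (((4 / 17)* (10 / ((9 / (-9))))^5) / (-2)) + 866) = -20224 / 391235195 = -0.00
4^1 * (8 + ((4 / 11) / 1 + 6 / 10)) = 1972 / 55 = 35.85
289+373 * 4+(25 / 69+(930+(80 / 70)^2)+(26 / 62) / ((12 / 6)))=2712.88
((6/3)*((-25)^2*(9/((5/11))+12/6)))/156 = 13625/78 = 174.68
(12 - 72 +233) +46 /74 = 6424 /37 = 173.62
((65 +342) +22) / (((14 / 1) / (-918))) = -196911 / 7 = -28130.14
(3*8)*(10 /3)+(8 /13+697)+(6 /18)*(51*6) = 11435 /13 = 879.62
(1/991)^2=1/982081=0.00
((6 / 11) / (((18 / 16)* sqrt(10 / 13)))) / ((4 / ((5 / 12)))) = sqrt(130) / 198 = 0.06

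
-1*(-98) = 98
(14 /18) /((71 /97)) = 679 /639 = 1.06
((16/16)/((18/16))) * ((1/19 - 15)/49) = -0.27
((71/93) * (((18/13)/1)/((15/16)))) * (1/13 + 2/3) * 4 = 263552/78585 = 3.35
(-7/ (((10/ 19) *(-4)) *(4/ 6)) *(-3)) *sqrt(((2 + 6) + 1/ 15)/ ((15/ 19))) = -4389 *sqrt(19)/ 400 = -47.83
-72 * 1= -72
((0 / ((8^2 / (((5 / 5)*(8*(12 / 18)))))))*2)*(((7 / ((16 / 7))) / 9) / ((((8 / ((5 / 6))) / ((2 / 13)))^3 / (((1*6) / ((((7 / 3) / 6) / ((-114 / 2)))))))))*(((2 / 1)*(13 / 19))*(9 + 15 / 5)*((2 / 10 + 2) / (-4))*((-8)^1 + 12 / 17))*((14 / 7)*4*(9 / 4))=0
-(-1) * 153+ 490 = 643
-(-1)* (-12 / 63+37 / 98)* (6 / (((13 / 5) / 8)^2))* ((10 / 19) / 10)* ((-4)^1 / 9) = -352000 / 1416051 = -0.25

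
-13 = -13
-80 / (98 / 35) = -200 / 7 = -28.57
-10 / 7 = -1.43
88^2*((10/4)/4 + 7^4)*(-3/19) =-55794552/19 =-2936555.37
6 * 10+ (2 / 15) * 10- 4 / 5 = 908 / 15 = 60.53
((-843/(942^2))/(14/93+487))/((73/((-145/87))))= 8711/195649859964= 0.00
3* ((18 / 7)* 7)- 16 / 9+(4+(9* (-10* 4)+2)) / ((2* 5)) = 757 / 45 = 16.82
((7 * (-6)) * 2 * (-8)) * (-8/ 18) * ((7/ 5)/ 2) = -3136/ 15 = -209.07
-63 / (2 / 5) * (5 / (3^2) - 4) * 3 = 3255 / 2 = 1627.50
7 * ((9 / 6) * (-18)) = -189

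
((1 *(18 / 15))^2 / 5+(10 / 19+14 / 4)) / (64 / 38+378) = 20493 / 1803500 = 0.01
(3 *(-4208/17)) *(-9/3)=37872/17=2227.76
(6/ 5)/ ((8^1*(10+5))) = 1/ 100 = 0.01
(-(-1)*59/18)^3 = 205379/5832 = 35.22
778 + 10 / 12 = 4673 / 6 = 778.83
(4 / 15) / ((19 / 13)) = 52 / 285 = 0.18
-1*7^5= -16807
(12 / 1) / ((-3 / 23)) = -92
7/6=1.17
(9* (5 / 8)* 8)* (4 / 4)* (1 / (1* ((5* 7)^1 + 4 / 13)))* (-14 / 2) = -8.92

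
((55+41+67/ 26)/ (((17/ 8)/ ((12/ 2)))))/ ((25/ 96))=5905152/ 5525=1068.81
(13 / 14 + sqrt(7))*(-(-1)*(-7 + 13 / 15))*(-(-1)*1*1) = -92*sqrt(7) / 15-598 / 105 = -21.92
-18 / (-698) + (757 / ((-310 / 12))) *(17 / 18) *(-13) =58390838 / 162285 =359.80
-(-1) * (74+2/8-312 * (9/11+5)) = -76605/44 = -1741.02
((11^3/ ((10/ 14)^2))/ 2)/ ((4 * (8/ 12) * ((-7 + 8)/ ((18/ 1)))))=8804.56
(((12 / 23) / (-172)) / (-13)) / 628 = 0.00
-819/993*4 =-1092/331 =-3.30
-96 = -96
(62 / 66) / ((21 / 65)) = 2015 / 693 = 2.91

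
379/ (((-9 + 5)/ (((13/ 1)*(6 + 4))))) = -24635/ 2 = -12317.50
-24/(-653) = 24/653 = 0.04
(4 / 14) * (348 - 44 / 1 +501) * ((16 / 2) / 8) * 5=1150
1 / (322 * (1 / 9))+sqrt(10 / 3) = 1.85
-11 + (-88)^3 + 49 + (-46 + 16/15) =-10222184/15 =-681478.93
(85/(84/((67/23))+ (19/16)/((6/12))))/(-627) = -45560/10489083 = -0.00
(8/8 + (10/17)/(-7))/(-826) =-109/98294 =-0.00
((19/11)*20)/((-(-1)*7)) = 380/77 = 4.94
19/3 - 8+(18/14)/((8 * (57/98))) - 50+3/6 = -11603/228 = -50.89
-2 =-2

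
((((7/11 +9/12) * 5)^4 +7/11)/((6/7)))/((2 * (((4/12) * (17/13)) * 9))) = 87522139523/254870528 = 343.40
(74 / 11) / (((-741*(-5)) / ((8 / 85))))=592 / 3464175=0.00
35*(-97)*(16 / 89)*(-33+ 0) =1792560 / 89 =20141.12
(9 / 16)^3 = 729 / 4096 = 0.18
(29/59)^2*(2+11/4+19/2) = 47937/13924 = 3.44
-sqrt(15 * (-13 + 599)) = -93.75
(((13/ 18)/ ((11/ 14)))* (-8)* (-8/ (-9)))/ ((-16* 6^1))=182/ 2673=0.07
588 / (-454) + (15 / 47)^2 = -598371 / 501443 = -1.19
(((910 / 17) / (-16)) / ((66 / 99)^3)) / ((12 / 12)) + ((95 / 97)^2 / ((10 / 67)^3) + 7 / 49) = 99369371921 / 358294720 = 277.34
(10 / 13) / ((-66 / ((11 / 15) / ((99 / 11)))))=-1 / 1053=-0.00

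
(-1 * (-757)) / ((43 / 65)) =1144.30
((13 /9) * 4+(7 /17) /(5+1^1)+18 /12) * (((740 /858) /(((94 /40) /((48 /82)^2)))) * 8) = 7.39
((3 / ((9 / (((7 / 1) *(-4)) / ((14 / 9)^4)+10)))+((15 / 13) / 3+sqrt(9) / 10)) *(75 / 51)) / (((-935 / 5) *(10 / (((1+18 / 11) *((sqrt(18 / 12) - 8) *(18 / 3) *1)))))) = 37612826 / 155926771 - 18806413 *sqrt(6) / 1247414168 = 0.20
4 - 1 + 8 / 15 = 53 / 15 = 3.53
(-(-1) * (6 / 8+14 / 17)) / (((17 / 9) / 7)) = 5.83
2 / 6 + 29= 88 / 3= 29.33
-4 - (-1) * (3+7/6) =1/6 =0.17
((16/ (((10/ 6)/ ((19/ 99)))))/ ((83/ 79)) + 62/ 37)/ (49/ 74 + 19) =3475364/ 19926225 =0.17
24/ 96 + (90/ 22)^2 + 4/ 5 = 43041/ 2420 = 17.79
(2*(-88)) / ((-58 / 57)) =5016 / 29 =172.97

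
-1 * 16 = -16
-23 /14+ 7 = 75 /14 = 5.36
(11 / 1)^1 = 11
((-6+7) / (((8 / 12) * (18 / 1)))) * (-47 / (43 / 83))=-3901 / 516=-7.56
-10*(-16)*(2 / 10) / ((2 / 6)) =96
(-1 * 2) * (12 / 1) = -24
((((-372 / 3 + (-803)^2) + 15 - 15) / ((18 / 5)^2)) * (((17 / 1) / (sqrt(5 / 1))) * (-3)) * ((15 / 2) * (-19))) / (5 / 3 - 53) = -1735277125 * sqrt(5) / 1232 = -3149511.05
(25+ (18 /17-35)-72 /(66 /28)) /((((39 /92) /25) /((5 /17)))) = -6532000 /9537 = -684.91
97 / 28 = 3.46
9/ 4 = 2.25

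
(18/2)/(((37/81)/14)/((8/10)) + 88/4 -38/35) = 204120/475261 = 0.43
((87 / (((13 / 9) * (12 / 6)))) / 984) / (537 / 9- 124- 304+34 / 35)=-27405 / 328950544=-0.00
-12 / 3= -4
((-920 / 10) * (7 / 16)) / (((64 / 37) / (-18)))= 53613 / 128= 418.85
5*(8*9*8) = 2880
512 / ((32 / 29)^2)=841 / 2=420.50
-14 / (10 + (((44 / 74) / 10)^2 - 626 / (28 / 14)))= 239575 / 5185027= 0.05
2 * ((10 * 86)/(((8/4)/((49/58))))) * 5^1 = 105350/29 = 3632.76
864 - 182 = 682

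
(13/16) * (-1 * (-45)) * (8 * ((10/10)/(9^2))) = 65/18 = 3.61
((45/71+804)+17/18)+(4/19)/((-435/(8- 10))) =2836355803/3520890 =805.58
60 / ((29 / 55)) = 3300 / 29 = 113.79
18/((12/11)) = 16.50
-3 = -3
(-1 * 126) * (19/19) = -126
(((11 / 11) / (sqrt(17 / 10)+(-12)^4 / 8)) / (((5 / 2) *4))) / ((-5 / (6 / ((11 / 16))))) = -248832 / 3695154265+48 *sqrt(170) / 18475771325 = -0.00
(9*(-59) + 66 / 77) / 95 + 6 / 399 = -3701 / 665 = -5.57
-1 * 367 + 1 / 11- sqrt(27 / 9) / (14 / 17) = -4036 / 11- 17 * sqrt(3) / 14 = -369.01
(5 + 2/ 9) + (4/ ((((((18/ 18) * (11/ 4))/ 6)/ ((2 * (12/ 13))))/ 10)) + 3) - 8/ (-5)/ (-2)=1084562/ 6435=168.54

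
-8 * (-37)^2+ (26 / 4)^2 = -10909.75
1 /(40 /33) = 33 /40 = 0.82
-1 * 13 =-13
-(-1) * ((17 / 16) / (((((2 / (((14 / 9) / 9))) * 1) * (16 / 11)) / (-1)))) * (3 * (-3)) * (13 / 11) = 1547 / 2304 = 0.67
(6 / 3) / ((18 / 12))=4 / 3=1.33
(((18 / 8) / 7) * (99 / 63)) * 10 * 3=1485 / 98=15.15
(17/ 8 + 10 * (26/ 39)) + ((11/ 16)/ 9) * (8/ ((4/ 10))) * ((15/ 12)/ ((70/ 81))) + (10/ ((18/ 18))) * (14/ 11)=175403/ 7392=23.73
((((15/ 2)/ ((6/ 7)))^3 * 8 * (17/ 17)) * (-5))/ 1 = -214375/ 8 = -26796.88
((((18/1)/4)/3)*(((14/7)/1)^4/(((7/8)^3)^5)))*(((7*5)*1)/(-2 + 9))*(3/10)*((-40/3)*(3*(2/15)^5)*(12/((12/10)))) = -4.50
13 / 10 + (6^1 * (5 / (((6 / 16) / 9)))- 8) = 7133 / 10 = 713.30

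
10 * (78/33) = 260/11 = 23.64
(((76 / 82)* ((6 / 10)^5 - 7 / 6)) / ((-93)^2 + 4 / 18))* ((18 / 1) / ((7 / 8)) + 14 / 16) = -4327203 / 1729175000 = -0.00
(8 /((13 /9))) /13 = 72 /169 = 0.43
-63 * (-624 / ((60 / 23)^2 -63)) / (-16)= 43.72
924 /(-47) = -19.66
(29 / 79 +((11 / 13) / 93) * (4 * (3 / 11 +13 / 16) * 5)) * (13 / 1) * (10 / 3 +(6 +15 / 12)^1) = 27392503 / 352656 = 77.67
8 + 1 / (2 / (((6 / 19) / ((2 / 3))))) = 313 / 38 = 8.24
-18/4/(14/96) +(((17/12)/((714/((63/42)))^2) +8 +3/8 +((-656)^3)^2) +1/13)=165696226724752930713205/2079168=79693524873773033.59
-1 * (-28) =28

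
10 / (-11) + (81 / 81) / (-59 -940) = -10001 / 10989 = -0.91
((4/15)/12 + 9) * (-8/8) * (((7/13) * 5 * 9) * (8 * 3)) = -68208/13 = -5246.77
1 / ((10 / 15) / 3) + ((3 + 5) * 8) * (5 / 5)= 137 / 2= 68.50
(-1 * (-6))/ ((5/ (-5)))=-6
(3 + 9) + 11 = 23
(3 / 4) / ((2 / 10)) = 15 / 4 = 3.75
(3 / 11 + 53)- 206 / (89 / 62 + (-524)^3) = 5227369189906 / 98124674989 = 53.27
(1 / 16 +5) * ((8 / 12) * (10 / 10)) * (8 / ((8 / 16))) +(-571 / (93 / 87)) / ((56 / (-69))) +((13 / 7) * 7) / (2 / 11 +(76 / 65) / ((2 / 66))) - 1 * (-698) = 33935495997 / 24059224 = 1410.50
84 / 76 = 21 / 19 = 1.11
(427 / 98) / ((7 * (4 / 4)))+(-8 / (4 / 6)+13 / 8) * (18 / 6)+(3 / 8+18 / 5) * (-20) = -43121 / 392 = -110.00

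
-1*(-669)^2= -447561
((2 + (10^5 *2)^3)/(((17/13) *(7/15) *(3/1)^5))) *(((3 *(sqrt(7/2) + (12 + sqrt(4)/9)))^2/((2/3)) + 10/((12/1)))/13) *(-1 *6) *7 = -467472500011799738.41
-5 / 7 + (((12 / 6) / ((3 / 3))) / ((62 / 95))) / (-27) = -4850 / 5859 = -0.83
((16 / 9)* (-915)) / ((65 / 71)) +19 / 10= -692219 / 390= -1774.92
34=34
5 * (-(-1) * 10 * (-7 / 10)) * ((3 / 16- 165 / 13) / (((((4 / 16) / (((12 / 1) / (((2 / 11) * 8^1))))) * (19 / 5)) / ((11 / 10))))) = 33045705 / 7904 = 4180.88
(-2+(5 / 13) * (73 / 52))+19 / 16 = -737 / 2704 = -0.27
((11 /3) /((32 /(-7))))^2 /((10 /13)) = 77077 /92160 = 0.84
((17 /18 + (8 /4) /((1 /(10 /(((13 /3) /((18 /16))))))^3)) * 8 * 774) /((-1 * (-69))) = 977861237 /303186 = 3225.28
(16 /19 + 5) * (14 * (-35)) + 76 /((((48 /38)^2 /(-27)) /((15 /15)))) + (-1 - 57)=-1278835 /304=-4206.69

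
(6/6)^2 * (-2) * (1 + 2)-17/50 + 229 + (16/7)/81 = 6313211/28350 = 222.69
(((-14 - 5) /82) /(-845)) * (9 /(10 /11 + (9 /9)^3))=627 /485030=0.00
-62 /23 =-2.70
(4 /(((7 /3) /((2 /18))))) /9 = 4 /189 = 0.02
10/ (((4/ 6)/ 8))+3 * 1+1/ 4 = 493/ 4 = 123.25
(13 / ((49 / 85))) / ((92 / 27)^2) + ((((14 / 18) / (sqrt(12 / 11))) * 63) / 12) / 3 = 49 * sqrt(33) / 216 + 805545 / 414736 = 3.25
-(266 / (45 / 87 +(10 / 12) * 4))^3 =-329661.51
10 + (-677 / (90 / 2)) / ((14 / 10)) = -47 / 63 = -0.75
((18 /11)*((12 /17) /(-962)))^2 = 11664 /8090462809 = 0.00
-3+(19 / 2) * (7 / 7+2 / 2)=16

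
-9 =-9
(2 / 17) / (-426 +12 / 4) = -2 / 7191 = -0.00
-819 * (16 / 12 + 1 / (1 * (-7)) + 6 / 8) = -6357 / 4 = -1589.25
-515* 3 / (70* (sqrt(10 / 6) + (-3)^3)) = 309* sqrt(15) / 30548 + 25029 / 30548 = 0.86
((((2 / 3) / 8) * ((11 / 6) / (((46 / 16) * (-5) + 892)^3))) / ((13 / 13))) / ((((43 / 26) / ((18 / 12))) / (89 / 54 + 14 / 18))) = 599456 / 1205453309319063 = 0.00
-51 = -51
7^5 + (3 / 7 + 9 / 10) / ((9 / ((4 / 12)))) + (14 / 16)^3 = 2710748941 / 161280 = 16807.72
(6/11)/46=3/253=0.01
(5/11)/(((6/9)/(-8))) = -60/11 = -5.45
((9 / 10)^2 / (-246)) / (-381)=9 / 1041400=0.00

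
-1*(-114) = 114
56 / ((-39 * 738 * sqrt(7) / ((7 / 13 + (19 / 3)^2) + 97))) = -64420 * sqrt(7) / 1683747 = -0.10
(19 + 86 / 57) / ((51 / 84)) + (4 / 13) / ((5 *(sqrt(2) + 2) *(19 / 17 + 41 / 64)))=4074277628 / 120490305 - 2176 *sqrt(2) / 124345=33.79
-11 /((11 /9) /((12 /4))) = -27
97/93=1.04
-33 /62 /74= -33 /4588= -0.01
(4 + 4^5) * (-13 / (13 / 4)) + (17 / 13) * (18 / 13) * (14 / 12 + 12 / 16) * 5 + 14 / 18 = -12453553 / 3042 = -4093.87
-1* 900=-900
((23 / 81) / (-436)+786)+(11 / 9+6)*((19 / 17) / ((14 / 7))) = 474315071 / 600372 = 790.04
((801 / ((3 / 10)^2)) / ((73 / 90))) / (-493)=-801000 / 35989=-22.26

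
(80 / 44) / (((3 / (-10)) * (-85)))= 40 / 561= 0.07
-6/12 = -1/2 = -0.50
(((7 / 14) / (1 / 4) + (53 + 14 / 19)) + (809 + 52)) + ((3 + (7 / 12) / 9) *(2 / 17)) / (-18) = 287808743 / 313956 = 916.72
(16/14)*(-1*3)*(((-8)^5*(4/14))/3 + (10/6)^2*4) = 1567264/147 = 10661.66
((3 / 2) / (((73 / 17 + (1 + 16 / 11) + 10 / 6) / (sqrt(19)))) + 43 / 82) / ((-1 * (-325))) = 43 / 26650 + 1683 * sqrt(19) / 3068650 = 0.00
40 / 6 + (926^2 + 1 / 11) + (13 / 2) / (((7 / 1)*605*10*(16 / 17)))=3486181899863 / 4065600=857482.76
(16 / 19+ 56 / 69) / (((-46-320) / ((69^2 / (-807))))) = 24932 / 935313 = 0.03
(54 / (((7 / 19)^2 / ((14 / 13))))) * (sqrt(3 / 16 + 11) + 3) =116964 / 91 + 9747 * sqrt(179) / 91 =2718.35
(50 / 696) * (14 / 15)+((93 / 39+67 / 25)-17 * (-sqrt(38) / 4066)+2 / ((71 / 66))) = 7.02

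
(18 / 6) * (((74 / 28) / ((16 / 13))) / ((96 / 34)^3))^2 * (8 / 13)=429576315493 / 25570087796736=0.02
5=5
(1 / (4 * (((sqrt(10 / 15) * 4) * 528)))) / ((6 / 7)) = 7 * sqrt(6) / 101376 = 0.00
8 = 8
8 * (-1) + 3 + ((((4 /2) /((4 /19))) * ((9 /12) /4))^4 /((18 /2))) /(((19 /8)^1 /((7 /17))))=-10709003 /2228224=-4.81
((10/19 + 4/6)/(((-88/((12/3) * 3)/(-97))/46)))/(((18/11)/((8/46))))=13192/171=77.15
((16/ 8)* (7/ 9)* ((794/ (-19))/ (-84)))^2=157609/ 263169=0.60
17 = 17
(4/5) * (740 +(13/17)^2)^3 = 39217315167785556/120687845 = 324948342.29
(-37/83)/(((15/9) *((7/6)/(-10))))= 2.29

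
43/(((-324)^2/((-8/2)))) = -43/26244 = -0.00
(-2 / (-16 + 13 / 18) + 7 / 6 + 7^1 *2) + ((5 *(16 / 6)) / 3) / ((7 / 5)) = 640061 / 34650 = 18.47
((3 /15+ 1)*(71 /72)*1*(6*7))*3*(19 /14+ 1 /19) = 15975 /76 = 210.20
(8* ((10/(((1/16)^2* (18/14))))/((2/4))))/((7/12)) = 54613.33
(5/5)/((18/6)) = 1/3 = 0.33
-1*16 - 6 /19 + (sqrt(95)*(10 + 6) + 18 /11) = -3068 /209 + 16*sqrt(95) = 141.27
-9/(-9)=1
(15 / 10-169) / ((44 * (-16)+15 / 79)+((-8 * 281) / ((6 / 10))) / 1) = 0.04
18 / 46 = 9 / 23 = 0.39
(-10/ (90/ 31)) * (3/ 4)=-2.58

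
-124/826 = -62/413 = -0.15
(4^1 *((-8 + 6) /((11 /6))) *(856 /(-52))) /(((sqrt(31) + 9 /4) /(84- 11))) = -26994816 /59345 + 11997696 *sqrt(31) /59345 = 670.75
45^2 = 2025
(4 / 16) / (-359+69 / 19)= -19 / 27008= -0.00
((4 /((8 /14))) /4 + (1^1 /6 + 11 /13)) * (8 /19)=862 /741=1.16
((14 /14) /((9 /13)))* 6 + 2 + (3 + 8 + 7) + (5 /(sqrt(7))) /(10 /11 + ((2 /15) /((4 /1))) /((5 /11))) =8250* sqrt(7) /11347 + 86 /3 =30.59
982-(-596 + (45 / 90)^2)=6311 / 4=1577.75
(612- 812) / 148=-50 / 37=-1.35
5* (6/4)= 15/2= 7.50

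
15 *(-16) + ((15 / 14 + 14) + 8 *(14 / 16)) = -3051 / 14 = -217.93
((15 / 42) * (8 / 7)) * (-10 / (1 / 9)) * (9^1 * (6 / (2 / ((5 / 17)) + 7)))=-162000 / 1127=-143.74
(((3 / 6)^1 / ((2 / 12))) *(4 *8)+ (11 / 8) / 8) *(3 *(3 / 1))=55395 / 64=865.55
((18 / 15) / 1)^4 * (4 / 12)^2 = 144 / 625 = 0.23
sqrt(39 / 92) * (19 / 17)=19 * sqrt(897) / 782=0.73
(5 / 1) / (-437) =-5 / 437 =-0.01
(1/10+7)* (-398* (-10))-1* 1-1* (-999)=29256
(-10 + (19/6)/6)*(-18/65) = 341/130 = 2.62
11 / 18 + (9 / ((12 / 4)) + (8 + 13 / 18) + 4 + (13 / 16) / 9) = 2365 / 144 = 16.42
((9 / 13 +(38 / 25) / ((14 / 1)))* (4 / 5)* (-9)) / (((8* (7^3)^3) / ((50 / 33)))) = -5466 / 201969803035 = -0.00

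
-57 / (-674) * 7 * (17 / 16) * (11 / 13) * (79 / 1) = 5894427 / 140192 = 42.05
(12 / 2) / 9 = 0.67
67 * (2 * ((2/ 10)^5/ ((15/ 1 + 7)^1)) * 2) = 134/ 34375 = 0.00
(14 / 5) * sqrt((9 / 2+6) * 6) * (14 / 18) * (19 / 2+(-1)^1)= 833 * sqrt(7) / 15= 146.93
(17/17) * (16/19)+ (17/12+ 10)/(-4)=-1835/912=-2.01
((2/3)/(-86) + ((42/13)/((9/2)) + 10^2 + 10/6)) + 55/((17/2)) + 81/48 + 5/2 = 51560215/456144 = 113.03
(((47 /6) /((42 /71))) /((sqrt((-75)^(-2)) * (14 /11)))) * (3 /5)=468.20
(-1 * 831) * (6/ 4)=-1246.50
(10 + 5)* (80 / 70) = 120 / 7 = 17.14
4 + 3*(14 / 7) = 10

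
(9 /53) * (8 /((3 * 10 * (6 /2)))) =4 /265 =0.02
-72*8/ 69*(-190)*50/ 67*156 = 284544000/ 1541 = 184648.93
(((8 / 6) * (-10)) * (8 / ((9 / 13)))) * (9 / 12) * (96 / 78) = -1280 / 9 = -142.22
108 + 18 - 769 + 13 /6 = -3845 /6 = -640.83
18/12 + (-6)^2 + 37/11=899/22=40.86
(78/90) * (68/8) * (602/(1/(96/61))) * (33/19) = 70246176/5795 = 12121.86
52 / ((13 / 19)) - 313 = -237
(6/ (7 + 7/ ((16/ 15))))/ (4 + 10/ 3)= 144/ 2387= 0.06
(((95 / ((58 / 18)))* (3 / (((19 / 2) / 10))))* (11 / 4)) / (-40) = -1485 / 232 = -6.40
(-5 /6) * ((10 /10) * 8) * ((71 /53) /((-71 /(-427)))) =-8540 /159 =-53.71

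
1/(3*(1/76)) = 76/3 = 25.33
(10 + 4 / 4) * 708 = 7788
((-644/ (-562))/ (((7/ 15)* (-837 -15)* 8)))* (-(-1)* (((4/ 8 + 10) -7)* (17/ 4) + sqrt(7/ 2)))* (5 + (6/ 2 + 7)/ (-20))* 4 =-123165/ 1276864 -1035* sqrt(14)/ 319216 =-0.11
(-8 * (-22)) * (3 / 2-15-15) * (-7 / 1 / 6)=5852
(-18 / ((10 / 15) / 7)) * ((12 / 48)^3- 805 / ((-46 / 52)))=-11007549 / 64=-171992.95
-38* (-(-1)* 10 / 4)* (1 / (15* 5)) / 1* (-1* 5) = 19 / 3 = 6.33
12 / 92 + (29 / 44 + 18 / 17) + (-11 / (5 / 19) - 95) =-11608541 / 86020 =-134.95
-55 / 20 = -2.75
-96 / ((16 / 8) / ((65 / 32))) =-195 / 2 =-97.50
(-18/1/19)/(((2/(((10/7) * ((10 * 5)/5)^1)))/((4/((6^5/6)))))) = -25/1197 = -0.02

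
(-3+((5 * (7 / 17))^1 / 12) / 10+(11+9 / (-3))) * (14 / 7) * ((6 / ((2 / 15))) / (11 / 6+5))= 92115 / 1394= 66.08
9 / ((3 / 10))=30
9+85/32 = 373/32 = 11.66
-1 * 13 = -13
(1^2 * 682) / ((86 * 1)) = 341 / 43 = 7.93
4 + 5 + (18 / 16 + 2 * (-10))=-79 / 8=-9.88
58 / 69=0.84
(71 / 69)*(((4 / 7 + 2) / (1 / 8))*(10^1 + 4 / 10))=220.14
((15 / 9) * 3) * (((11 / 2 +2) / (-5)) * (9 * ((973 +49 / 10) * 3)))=-792099 / 4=-198024.75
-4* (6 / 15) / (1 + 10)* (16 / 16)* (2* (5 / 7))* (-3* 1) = 48 / 77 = 0.62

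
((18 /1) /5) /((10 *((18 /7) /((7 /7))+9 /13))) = 91 /825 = 0.11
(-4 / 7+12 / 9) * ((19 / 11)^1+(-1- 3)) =-1.73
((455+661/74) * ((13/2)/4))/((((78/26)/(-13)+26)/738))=2140915491/99160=21590.52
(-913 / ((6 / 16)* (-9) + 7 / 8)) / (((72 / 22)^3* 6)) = 1215203 / 699840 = 1.74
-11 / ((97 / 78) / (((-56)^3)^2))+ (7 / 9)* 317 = -238154043143989 / 873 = -272799591230.23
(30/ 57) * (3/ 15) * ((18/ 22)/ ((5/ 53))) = 954/ 1045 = 0.91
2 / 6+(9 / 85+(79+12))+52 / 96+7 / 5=63499 / 680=93.38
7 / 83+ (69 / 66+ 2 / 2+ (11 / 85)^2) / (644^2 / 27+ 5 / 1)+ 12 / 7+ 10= 452049517054419 / 38313316106450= 11.80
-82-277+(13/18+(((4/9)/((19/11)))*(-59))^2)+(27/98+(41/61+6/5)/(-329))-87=-4406433115727/20539317015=-214.54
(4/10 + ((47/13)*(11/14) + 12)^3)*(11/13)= 1083900924051/391856920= 2766.06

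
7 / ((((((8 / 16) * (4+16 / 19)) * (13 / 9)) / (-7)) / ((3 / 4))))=-25137 / 2392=-10.51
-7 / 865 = -0.01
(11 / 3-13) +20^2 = 1172 / 3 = 390.67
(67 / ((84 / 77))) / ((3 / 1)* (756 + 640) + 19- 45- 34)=0.01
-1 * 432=-432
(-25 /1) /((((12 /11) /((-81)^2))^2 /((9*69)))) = -8984926840725 /16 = -561557927545.31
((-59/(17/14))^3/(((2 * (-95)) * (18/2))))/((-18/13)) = -1831569922/37805535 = -48.45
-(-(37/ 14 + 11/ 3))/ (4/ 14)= 22.08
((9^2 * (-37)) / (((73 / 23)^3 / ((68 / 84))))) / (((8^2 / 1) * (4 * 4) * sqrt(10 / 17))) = -206632161 * sqrt(170) / 27884738560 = -0.10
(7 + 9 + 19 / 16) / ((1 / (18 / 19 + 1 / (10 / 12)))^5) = 242897776704 / 309512375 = 784.78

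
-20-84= -104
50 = 50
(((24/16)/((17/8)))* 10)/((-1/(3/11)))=-360/187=-1.93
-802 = -802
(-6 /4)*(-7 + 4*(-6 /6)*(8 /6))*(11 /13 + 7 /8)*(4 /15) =6623 /780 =8.49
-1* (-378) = 378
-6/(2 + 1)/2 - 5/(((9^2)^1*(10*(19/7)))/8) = -1567/1539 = -1.02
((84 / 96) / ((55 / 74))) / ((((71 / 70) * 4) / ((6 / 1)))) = 5439 / 3124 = 1.74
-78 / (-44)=39 / 22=1.77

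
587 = 587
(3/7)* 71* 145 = 30885/7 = 4412.14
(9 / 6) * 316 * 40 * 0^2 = 0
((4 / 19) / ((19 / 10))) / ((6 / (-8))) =-160 / 1083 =-0.15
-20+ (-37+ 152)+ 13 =108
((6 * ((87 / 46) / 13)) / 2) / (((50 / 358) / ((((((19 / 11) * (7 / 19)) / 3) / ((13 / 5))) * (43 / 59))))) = 4687473 / 25226630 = 0.19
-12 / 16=-3 / 4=-0.75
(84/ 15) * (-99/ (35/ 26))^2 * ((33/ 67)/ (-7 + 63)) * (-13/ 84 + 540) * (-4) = -1652450030946/ 2872625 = -575240.43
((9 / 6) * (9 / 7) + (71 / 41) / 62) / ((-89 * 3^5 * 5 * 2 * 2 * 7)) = -17407 / 26938158660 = -0.00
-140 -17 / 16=-2257 / 16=-141.06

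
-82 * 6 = -492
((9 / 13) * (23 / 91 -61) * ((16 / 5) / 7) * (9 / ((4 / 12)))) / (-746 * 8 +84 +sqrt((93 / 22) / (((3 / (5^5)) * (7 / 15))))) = 537321600 * sqrt(14322) / 44139809350819 +2782208259072 / 31528435250585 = 0.09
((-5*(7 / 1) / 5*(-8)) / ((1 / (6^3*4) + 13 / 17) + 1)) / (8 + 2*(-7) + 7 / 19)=-15628032 / 2775259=-5.63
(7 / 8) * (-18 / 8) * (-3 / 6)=63 / 64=0.98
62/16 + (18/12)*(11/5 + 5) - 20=-5.32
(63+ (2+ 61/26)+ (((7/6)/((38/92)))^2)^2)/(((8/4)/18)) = 35952912017/30495114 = 1178.97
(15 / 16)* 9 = 135 / 16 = 8.44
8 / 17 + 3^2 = 161 / 17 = 9.47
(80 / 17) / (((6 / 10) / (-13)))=-5200 / 51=-101.96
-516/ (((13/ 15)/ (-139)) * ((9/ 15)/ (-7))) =-12551700/ 13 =-965515.38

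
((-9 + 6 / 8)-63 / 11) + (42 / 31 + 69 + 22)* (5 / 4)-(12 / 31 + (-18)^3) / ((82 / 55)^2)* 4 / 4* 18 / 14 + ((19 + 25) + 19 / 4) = 3523.33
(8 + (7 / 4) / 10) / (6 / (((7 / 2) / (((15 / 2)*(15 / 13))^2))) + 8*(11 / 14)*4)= 386841 / 7264760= 0.05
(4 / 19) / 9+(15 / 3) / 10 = 179 / 342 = 0.52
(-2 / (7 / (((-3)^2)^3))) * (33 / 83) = -48114 / 581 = -82.81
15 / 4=3.75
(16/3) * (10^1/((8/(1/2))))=10/3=3.33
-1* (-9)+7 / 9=88 / 9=9.78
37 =37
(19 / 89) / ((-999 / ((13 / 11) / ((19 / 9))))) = -13 / 108669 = -0.00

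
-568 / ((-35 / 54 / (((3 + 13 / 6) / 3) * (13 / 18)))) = 114452 / 105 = 1090.02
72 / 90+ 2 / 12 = 29 / 30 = 0.97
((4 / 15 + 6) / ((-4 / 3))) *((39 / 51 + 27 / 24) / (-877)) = 12079 / 1192720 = 0.01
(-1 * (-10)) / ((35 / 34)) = 68 / 7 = 9.71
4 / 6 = 0.67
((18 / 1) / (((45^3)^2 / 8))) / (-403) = -16 / 371824171875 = -0.00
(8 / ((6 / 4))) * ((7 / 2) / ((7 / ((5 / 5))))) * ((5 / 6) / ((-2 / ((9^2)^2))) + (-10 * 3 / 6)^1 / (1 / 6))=-7370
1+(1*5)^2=26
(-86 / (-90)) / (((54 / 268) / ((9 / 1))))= 5762 / 135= 42.68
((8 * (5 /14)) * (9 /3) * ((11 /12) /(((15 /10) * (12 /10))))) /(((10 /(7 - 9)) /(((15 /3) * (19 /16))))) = -5225 /1008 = -5.18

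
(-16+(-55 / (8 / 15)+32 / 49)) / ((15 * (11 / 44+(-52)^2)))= -46441 / 15900990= -0.00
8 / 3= 2.67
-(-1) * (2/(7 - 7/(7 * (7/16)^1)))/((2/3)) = 7/11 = 0.64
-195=-195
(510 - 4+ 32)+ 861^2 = 741859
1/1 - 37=-36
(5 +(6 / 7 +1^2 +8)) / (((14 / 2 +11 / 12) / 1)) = 1248 / 665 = 1.88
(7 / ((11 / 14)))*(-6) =-588 / 11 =-53.45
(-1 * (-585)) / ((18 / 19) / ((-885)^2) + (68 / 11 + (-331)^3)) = -818470125 / 50737711309781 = -0.00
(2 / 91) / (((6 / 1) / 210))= 10 / 13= 0.77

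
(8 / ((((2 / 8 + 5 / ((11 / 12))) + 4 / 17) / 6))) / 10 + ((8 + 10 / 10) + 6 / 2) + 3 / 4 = 401591 / 29620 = 13.56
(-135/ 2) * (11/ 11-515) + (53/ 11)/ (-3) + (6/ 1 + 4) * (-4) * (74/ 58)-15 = 33138383/ 957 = 34627.36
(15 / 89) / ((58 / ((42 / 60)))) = 21 / 10324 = 0.00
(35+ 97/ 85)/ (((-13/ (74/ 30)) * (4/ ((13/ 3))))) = -9472/ 1275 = -7.43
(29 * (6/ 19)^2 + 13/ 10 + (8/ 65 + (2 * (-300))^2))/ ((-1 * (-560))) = 3379000501/ 5256160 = 642.86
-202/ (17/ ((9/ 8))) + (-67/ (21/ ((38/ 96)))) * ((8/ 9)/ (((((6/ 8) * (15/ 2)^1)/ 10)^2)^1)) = -52827835/ 3123036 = -16.92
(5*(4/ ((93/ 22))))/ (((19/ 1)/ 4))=1760/ 1767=1.00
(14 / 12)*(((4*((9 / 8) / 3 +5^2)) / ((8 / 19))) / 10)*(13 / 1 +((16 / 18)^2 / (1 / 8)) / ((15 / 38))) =951741749 / 1166400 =815.97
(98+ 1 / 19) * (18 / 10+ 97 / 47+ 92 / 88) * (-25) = -236424015 / 19646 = -12034.21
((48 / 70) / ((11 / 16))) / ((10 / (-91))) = -2496 / 275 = -9.08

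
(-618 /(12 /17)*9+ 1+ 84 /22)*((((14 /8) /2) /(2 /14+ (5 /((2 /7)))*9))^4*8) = -998711419643 /16702519666483904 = -0.00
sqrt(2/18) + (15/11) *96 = 4331/33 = 131.24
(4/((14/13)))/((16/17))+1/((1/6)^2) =2237/56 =39.95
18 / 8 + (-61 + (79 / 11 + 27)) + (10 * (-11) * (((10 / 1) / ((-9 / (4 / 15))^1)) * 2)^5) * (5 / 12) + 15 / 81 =-39838869541 / 1894055724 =-21.03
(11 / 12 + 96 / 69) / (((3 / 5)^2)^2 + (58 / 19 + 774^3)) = 7564375 / 1519727021089764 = 0.00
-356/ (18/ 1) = -178/ 9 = -19.78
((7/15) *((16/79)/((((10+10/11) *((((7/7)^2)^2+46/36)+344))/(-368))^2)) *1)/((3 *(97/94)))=20382208/70347297875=0.00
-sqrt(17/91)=-0.43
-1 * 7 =-7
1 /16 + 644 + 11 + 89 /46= 241775 /368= 657.00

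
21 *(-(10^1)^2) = -2100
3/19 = 0.16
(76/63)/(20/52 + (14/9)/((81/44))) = 80028/81571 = 0.98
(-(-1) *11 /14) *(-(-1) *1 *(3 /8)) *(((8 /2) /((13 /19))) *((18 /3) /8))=1.29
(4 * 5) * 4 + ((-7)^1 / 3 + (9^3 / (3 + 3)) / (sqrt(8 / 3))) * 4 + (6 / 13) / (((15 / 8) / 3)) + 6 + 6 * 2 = 17434 / 195 + 243 * sqrt(6) / 2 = 387.02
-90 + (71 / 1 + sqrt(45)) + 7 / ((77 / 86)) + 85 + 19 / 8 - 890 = -71615 / 88 + 3 * sqrt(5) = -807.10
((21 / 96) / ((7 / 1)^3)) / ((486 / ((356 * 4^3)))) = 356 / 11907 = 0.03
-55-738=-793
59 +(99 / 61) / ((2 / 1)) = 7297 / 122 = 59.81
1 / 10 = 0.10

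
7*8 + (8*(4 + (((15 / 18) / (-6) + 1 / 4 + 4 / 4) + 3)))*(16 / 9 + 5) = 40160 / 81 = 495.80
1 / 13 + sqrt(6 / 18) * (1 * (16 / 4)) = 1 / 13 + 4 * sqrt(3) / 3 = 2.39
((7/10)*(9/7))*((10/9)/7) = 1/7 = 0.14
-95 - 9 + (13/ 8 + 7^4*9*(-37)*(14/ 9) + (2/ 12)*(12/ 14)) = -69653933/ 56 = -1243820.23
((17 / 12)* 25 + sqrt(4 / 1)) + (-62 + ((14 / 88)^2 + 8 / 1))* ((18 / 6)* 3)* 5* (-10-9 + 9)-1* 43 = 70517911 / 2904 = 24283.03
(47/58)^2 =2209/3364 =0.66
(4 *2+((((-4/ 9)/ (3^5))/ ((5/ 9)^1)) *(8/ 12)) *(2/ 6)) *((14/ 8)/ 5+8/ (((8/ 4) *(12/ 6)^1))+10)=5401396/ 54675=98.79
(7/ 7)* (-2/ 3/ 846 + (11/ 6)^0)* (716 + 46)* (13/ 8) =523367/ 423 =1237.27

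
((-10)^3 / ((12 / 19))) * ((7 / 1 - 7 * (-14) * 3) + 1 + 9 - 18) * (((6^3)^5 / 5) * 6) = -261751980913459200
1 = 1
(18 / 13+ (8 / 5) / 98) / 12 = 2231 / 19110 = 0.12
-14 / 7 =-2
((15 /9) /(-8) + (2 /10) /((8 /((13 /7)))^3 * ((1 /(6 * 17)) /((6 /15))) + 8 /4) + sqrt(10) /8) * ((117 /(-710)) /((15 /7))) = 382255601 /31496594000 - 273 * sqrt(10) /28400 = -0.02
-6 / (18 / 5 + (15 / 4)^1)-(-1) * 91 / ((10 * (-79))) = -36059 / 38710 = -0.93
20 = 20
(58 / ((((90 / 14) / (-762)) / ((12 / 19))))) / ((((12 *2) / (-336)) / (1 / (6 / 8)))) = 23099776 / 285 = 81051.85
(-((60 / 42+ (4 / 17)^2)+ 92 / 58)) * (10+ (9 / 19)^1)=-35843084 / 1114673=-32.16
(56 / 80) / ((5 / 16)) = 56 / 25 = 2.24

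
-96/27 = -32/9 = -3.56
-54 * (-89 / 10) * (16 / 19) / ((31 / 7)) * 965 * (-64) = -3324367872 / 589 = -5644088.07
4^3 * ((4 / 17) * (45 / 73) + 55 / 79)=53.84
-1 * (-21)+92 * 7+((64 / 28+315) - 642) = 2382 / 7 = 340.29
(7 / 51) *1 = 7 / 51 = 0.14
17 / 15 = 1.13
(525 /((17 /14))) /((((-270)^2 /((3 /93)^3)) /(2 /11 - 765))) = -412237 /2707465662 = -0.00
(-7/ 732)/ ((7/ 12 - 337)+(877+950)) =-7/ 1091107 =-0.00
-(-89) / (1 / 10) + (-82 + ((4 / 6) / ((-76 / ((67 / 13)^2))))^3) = 5778022511399399 / 7151129913096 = 807.99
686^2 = 470596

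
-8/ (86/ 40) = -160/ 43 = -3.72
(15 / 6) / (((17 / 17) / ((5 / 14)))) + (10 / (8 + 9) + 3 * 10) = 14985 / 476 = 31.48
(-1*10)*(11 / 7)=-15.71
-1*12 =-12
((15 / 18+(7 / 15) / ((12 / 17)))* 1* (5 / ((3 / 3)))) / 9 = 269 / 324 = 0.83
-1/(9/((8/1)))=-8/9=-0.89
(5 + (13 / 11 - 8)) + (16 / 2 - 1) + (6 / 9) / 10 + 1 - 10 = -619 / 165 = -3.75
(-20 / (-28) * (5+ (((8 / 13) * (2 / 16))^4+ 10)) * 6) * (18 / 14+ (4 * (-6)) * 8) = -17158060800 / 1399489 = -12260.23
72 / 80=9 / 10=0.90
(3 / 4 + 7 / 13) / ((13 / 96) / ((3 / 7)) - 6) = -4824 / 21281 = -0.23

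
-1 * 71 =-71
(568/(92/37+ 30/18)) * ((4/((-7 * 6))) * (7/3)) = -42032/1383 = -30.39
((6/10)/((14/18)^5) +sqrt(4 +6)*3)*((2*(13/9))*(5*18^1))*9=82904796/16807 +7020*sqrt(10)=27131.94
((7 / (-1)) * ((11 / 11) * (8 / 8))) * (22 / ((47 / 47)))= -154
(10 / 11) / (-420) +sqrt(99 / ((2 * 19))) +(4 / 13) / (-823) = -12547 / 4942938 +3 * sqrt(418) / 38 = 1.61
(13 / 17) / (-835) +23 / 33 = 326056 / 468435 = 0.70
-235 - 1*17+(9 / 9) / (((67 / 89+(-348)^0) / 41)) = -35663 / 156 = -228.61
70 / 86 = 0.81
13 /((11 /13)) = 169 /11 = 15.36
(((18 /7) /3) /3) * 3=6 /7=0.86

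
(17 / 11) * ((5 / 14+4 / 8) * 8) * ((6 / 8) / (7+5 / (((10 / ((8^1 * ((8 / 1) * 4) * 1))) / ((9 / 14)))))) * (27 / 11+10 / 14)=149328 / 529375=0.28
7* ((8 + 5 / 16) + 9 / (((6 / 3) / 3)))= 2443 / 16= 152.69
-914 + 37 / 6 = -5447 / 6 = -907.83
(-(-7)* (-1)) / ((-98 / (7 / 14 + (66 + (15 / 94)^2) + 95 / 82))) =24520289 / 5071864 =4.83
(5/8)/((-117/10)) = -25/468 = -0.05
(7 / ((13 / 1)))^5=16807 / 371293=0.05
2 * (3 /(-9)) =-2 /3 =-0.67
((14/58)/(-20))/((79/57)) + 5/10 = 22511/45820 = 0.49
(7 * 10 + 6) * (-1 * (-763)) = 57988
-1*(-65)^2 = -4225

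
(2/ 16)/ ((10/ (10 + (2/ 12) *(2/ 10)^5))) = 0.13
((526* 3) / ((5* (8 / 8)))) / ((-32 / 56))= -5523 / 10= -552.30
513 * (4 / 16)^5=513 / 1024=0.50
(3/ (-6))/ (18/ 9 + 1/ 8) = -4/ 17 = -0.24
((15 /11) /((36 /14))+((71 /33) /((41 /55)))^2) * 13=38337715 /332838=115.18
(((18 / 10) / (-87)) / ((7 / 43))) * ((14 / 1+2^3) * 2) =-5676 / 1015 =-5.59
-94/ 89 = -1.06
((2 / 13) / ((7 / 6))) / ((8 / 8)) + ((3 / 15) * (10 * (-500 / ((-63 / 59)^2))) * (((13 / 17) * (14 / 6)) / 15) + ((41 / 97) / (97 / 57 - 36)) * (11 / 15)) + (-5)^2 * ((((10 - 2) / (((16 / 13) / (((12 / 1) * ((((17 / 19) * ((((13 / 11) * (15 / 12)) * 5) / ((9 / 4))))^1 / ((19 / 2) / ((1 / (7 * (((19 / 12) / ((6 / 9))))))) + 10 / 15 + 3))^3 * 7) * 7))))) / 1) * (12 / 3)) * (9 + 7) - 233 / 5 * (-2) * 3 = 8121688708702429765234881442709 / 38289492808878941573597371575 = 212.1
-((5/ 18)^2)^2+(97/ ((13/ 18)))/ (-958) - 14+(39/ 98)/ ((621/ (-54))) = -10447013361205/ 736703617104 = -14.18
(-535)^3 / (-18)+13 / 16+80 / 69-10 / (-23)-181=28175397499 / 3312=8507064.46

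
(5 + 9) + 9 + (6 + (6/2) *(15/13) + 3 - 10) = 331/13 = 25.46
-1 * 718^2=-515524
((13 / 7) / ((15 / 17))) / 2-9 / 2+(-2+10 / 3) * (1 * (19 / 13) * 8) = 16574 / 1365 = 12.14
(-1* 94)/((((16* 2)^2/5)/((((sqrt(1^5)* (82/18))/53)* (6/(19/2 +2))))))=-9635/468096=-0.02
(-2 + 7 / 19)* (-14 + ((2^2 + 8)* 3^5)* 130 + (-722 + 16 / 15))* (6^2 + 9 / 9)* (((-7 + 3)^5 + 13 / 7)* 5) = 15524983089720 / 133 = 116729196163.31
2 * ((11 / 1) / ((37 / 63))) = 1386 / 37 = 37.46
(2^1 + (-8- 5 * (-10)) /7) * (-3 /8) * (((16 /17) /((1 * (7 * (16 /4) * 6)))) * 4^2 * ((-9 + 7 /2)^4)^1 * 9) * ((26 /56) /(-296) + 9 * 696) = -6840921907611 /493136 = -13872282.51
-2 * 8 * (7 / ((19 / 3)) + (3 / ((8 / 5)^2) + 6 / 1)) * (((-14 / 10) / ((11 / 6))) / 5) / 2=3843 / 380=10.11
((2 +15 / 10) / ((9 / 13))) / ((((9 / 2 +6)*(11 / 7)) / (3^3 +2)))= 2639 / 297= 8.89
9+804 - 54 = 759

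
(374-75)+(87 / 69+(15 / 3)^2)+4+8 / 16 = 15169 / 46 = 329.76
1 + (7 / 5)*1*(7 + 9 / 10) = 603 / 50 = 12.06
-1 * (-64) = 64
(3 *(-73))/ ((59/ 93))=-20367/ 59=-345.20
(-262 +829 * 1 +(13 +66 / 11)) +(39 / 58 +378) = 55951 / 58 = 964.67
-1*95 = -95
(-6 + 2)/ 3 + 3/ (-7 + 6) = -13/ 3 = -4.33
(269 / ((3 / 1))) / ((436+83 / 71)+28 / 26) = 248287 / 1213503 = 0.20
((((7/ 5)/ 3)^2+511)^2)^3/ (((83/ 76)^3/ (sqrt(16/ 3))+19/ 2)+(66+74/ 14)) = 9421970247567789943928057814494769115889139712/ 42640220235721194660900146484375 - 113936250412408748812408403767636305643569152 * sqrt(3)/ 127920660707163583982700439453125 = 219421688513787.84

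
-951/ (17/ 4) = -3804/ 17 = -223.76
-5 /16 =-0.31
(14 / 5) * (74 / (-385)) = -148 / 275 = -0.54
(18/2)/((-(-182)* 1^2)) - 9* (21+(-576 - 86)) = 1049967/182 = 5769.05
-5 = -5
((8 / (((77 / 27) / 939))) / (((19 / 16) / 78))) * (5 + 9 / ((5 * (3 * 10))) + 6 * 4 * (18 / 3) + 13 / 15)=948752258688 / 36575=25939911.38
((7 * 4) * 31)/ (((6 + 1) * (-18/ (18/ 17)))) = -124/ 17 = -7.29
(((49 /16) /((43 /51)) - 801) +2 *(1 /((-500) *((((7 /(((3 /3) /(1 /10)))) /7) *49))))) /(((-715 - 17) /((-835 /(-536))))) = 112227709571 /66134853120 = 1.70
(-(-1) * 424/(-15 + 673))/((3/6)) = 424/329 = 1.29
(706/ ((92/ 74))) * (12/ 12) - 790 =-5109/ 23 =-222.13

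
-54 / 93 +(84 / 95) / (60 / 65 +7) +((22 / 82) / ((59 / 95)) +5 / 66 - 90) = -4356703548137 / 48428646090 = -89.96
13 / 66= 0.20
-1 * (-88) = 88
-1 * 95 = -95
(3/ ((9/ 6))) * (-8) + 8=-8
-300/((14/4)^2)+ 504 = 23496/49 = 479.51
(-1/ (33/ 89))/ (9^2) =-89/ 2673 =-0.03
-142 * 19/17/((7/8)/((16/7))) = -345344/833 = -414.58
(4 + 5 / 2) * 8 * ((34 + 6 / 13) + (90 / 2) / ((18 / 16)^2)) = 32768 / 9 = 3640.89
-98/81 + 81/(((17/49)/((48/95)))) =15273202/130815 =116.75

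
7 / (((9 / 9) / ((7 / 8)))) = 6.12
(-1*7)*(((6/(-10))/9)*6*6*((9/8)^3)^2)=11160261/327680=34.06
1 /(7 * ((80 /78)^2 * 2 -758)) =-1521 /8048026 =-0.00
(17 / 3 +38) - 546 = -1507 / 3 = -502.33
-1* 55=-55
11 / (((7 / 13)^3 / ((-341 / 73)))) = -8240947 / 25039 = -329.12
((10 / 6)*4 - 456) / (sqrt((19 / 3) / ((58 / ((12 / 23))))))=-674*sqrt(25346) / 57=-1882.52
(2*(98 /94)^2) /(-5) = -4802 /11045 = -0.43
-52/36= -13/9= -1.44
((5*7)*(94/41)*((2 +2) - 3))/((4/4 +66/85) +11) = 139825/22263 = 6.28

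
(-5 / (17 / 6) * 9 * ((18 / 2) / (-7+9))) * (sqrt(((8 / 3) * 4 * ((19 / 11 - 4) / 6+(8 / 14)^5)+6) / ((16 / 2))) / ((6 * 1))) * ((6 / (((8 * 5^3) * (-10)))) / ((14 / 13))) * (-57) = -60021 * sqrt(167163227) / 3591896000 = -0.22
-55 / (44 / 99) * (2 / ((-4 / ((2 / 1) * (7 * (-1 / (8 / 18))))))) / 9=-3465 / 16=-216.56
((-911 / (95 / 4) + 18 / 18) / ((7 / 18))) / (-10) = 4563 / 475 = 9.61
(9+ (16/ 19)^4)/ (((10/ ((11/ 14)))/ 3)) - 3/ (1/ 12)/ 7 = -2.90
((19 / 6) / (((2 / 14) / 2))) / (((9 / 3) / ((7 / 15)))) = 931 / 135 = 6.90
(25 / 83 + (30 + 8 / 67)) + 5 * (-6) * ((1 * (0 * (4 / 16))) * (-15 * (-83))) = 169169 / 5561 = 30.42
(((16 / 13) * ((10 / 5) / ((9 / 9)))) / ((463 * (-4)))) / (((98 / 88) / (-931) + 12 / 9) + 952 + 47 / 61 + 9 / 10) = -6119520 / 4396998140509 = -0.00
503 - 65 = 438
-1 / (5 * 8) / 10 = -1 / 400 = -0.00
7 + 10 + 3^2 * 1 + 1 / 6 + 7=199 / 6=33.17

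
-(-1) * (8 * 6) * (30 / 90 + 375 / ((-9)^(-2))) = 1458016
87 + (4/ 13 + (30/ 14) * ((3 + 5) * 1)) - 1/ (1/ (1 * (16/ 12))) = 28151/ 273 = 103.12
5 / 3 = 1.67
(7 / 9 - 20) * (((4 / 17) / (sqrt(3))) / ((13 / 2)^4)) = -11072 * sqrt(3) / 13109499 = -0.00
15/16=0.94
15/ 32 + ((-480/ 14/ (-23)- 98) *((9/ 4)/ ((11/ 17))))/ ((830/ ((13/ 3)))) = -30182301/ 23518880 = -1.28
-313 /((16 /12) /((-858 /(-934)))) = -402831 /1868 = -215.65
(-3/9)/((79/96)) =-32/79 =-0.41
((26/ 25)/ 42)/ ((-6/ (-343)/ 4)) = 1274/ 225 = 5.66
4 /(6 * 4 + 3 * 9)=0.08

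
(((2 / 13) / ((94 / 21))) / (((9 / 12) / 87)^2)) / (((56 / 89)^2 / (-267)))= -5335910361 / 17108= -311895.63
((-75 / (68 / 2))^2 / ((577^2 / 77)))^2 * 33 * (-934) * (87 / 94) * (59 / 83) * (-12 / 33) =1349074406998828125 / 144455765414828525044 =0.01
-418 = -418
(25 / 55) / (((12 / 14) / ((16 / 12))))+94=9376 / 99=94.71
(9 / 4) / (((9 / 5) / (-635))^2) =10080625 / 36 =280017.36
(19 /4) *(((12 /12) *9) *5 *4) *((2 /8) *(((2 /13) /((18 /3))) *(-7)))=-1995 /52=-38.37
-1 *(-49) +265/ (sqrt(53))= 85.40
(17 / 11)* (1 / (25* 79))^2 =17 / 42906875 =0.00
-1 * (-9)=9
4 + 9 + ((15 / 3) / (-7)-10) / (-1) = 166 / 7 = 23.71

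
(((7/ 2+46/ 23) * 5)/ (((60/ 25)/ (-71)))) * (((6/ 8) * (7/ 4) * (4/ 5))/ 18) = -27335/ 576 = -47.46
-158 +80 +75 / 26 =-1953 / 26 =-75.12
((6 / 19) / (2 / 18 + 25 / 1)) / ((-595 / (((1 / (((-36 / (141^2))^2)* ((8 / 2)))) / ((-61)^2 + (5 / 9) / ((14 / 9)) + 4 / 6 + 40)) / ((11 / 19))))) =-395254161 / 534208584800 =-0.00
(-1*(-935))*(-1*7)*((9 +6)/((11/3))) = -26775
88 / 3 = 29.33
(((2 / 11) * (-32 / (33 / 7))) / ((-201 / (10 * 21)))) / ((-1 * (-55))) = 6272 / 267531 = 0.02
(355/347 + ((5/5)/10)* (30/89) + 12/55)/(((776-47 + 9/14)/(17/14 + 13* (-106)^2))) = 4428535787144/17350841475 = 255.23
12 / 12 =1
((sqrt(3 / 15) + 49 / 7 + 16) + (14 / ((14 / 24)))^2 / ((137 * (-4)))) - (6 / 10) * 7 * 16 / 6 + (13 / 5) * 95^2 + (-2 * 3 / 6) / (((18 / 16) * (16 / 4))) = sqrt(5) / 5 + 144726622 / 6165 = 23475.97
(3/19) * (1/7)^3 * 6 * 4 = 72/6517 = 0.01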